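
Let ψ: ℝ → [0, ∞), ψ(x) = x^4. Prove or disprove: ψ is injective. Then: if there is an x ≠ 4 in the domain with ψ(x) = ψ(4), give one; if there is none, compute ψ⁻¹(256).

-4

ψ(4) = 256 = (−4)^4 = ψ(−4) (since 4 is even), with 4 ≠ −4. So ψ is not injective.
For the follow-up, such an x exists: taking x = −4 ∈ ℝ gives ψ(−4) = 256 = ψ(4) with −4 ≠ 4.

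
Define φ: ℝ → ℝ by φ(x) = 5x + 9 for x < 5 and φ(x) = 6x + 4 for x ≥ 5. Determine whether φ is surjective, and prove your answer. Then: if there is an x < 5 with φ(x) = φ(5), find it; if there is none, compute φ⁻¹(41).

Both pieces are strictly increasing (slopes 5 and 6), so each is injective on its own interval.
The left piece maps (−∞, 5) onto (−∞, 34); the right piece maps [5, ∞) onto [34, ∞).
These images together cover ℝ, so φ is surjective.
Because the two images are disjoint, no x < 5 has φ(x) = φ(5), so we compute φ⁻¹(41): 41 lies in [34, ∞), so solve 6x + 4 = 41: x = (41 − 4)/6 = 37/6.

37/6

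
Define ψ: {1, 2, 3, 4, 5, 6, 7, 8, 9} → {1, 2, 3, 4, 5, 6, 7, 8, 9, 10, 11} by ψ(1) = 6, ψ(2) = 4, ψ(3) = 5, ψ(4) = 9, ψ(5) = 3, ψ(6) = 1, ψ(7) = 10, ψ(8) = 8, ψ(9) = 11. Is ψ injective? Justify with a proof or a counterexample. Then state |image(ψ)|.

The values ψ(1), …, ψ(9) are 6, 4, 5, 9, 3, 1, 10, 8, 11 — all distinct.
So ψ(u) = ψ(v) only when u = v, and ψ is injective.
The image of ψ is {1, 3, 4, 5, 6, 8, 9, 10, 11}, which has 9 elements.

9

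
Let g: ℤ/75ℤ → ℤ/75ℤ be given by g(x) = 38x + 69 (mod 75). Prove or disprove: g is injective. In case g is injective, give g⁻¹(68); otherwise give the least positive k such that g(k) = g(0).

73

Suppose g(a) = g(b) in ℤ/75ℤ. Then 38a + 69 ≡ 38b + 69 (mod 75), hence 38(a − b) ≡ 0 (mod 75).
Since gcd(38, 75) = 1, 38 is invertible modulo 75, hence a − b ≡ 0 (mod 75), i.e. a = b.
Hence g is injective.
We now compute 38⁻¹ mod 75 explicitly. Euclid's algorithm: 75 = 1·38 + 37, 38 = 1·37 + 1; back-substituting gives 1 = 2·38 − 1·75, so 38⁻¹ ≡ 2 (mod 75).
Since g is injective, we compute g⁻¹(68): solve 38x + 69 ≡ 68 (mod 75), i.e. 38x ≡ 74 (mod 75).
Multiplying by 38⁻¹ = 2 gives x ≡ 2·74 = 148 = 1·75 + 73 ≡ 73 (mod 75).
Check: g(73) = 38·73 + 69 = 2843 = 37·75 + 68 ≡ 68 (mod 75).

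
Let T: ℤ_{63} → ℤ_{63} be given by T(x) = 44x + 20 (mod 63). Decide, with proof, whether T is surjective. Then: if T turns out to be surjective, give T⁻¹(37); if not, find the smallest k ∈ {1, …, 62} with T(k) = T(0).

Since gcd(44, 63) = 1, 44 is invertible modulo 63. Euclid's algorithm: 63 = 1·44 + 19, 44 = 2·19 + 6, 19 = 3·6 + 1; back-substituting gives 1 = 53·44 − 37·63, so 44⁻¹ ≡ 53 (mod 63).
Then y ↦ 53(y − 20) is a two-sided inverse to T, so every y ∈ ℤ_{63} has a preimage.
So T is surjective.
Since T is surjective, we find T⁻¹(37): we need 44x ≡ 37 − 20 ≡ 17 (mod 63). Using 44⁻¹ = 53: x ≡ 53·17 = 901 = 14·63 + 19, so x = 19.
Check: T(19) = 44·19 + 20 = 856 = 13·63 + 37 ≡ 37 (mod 63).

19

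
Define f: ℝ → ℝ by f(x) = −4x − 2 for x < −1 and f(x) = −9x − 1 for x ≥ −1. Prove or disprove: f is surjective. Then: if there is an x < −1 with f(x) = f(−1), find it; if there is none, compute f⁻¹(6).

Both pieces are strictly decreasing (slopes −4 and −9), so each is injective on its own interval.
The left piece maps (−∞, −1) onto (2, ∞); the right piece maps [−1, ∞) onto (−∞, 8].
The union (2, ∞) ∪ (−∞, 8] covers ℝ, so f is surjective.
For the follow-up: the images overlap, so an x < −1 with f(x) = f(−1) exists. f(−1) = 8; solving −4x − 2 = 8 for x < −1 gives x = (8 + 2)/(−4) = −5/2.

-5/2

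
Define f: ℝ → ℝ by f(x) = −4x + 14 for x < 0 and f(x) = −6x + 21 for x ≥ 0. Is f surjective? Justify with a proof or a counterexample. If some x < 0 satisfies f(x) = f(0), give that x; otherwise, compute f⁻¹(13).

-7/4

Both pieces are strictly decreasing (slopes −4 and −6), so each is injective on its own interval.
The left piece maps (−∞, 0) onto (14, ∞); the right piece maps [0, ∞) onto (−∞, 21].
The union (14, ∞) ∪ (−∞, 21] covers ℝ, so f is surjective.
For the follow-up: the images overlap, so an x < 0 with f(x) = f(0) exists. f(0) = 21; solving −4x + 14 = 21 for x < 0 gives x = (21 − 14)/(−4) = −7/4.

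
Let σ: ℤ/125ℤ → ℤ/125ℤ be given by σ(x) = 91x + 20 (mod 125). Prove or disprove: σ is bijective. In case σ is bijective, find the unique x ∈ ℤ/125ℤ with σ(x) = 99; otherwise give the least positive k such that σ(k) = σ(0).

119

Suppose σ(x_1) = σ(x_2) in ℤ/125ℤ. Then 91x_1 + 20 ≡ 91x_2 + 20 (mod 125), thus 91(x_1 − x_2) ≡ 0 (mod 125).
Since gcd(91, 125) = 1, 91 is invertible modulo 125, hence x_1 − x_2 ≡ 0 (mod 125), i.e. x_1 = x_2.
We now compute 91⁻¹ mod 125 explicitly. Euclid's algorithm: 125 = 1·91 + 34, 91 = 2·34 + 23, 34 = 1·23 + 11, 23 = 2·11 + 1; back-substituting gives 1 = 11·91 − 8·125, so 91⁻¹ ≡ 11 (mod 125).
For any y ∈ ℤ/125ℤ, x = 11(y − 20) mod 125 satisfies σ(x) = 91·11(y − 20) + 20 ≡ y (since 91·11 ≡ 1 mod 125). So every y has a preimage.
Hence σ is bijective.
Since σ is bijective, we compute σ⁻¹(99): solve 91x + 20 ≡ 99 (mod 125), i.e. 91x ≡ 79 (mod 125).
Multiplying by 91⁻¹ = 11 gives x ≡ 11·79 = 869 = 6·125 + 119 ≡ 119 (mod 125).
Check: σ(119) = 91·119 + 20 = 10849 = 86·125 + 99 ≡ 99 (mod 125).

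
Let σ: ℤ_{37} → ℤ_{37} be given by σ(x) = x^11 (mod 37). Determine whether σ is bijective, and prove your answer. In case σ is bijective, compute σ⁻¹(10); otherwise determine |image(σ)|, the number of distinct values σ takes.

Since 37 is prime, the nonzero elements of ℤ_{37} form a cyclic group of order 36.
As gcd(11, 36) = 1, raising to the 11th power is a bijection on this group: if x_1^11 ≡ x_2^11 then (x_1x_2^{−1})^11 = 1, and the only element of order dividing gcd(11, 36) = 1 is 1, so x_1 = x_2.
With σ(0) = 0 this makes σ injective on all of ℤ_{37}, hence bijective (finite equal-size domain and codomain). In particular σ is bijective.
Since σ is bijective, we find the preimage of 10. The inverse of x ↦ x^11 on (ℤ_{37})^× is x ↦ x^23, because 11·23 = 253 = 7·36 + 1 ≡ 1 (mod 36) and x^{36} = 1 for x ≠ 0 (Fermat). So σ⁻¹(10) = 10^23 mod 37.
Repeated squaring mod 37: 10^1 ≡ 10, 10^2 ≡ 10² = 100 ≡ 26, 10^4 ≡ 26² = 676 ≡ 10, 10^8 ≡ 10² = 100 ≡ 26, 10^16 ≡ 26² = 676 ≡ 10. Since 23 = 16 + 4 + 2 + 1, 10^23 ≡ 10·10·26·10: 10·10 = 100 ≡ 26, then 26·26 = 676 ≡ 10, then 10·10 = 100 ≡ 26. So 10^23 ≡ 26 (mod 37).
Hence σ⁻¹(10) = 26.

26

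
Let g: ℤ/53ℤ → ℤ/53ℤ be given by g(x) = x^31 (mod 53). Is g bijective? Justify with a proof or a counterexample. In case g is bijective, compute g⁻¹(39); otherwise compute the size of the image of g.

8

Since 53 is prime, the nonzero elements of ℤ/53ℤ form a cyclic group of order 52.
As gcd(31, 52) = 1, raising to the 31st power is a bijection on this group: if s^31 ≡ t^31 then (st^{−1})^31 = 1, and the only element of order dividing gcd(31, 52) = 1 is 1, so s = t.
With g(0) = 0 this makes g injective on all of ℤ/53ℤ, hence bijective (finite equal-size domain and codomain). In particular g is bijective.
Since g is bijective, we find the preimage of 39. The inverse of x ↦ x^31 on (ℤ/53ℤ)^× is x ↦ x^47, because 31·47 = 1457 = 28·52 + 1 ≡ 1 (mod 52) and x^{52} = 1 for x ≠ 0 (Fermat). So g⁻¹(39) = 39^47 mod 53.
Repeated squaring mod 53: 39^1 ≡ 39, 39^2 ≡ 39² = 1521 ≡ 37, 39^4 ≡ 37² = 1369 ≡ 44, 39^8 ≡ 44² = 1936 ≡ 28, 39^16 ≡ 28² = 784 ≡ 42, 39^32 ≡ 42² = 1764 ≡ 15. Since 47 = 32 + 8 + 4 + 2 + 1, 39^47 ≡ 15·28·44·37·39: 15·28 = 420 ≡ 49, then 49·44 = 2156 ≡ 36, then 36·37 = 1332 ≡ 7, then 7·39 = 273 ≡ 8. So 39^47 ≡ 8 (mod 53).
Hence g⁻¹(39) = 8.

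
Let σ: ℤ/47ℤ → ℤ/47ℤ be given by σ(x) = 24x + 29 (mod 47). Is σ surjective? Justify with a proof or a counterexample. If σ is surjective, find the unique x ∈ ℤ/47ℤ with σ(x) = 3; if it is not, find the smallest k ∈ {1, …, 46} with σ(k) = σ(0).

Since gcd(24, 47) = 1, 24 is invertible modulo 47. Euclid's algorithm: 47 = 1·24 + 23, 24 = 1·23 + 1; back-substituting gives 1 = 2·24 − 1·47, so 24⁻¹ ≡ 2 (mod 47).
Then y ↦ 2(y − 29) is a two-sided inverse to σ, so every y ∈ ℤ/47ℤ has a preimage.
Thus σ is surjective.
Since σ is surjective, we find σ⁻¹(3): we need 24x ≡ 3 − 29 ≡ 21 (mod 47). Using 24⁻¹ = 2: x ≡ 2·21 = 42, so x = 42.
Check: σ(42) = 24·42 + 29 = 1037 = 22·47 + 3 ≡ 3 (mod 47).

42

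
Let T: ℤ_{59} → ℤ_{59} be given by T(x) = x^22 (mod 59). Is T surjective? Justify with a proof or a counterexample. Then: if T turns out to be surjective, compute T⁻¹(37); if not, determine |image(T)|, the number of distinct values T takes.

30

T(29): Repeated squaring mod 59: 29^1 ≡ 29, 29^2 ≡ 29² = 841 ≡ 15, 29^4 ≡ 15² = 225 ≡ 48, 29^8 ≡ 48² = 2304 ≡ 3, 29^16 ≡ 3² = 9. Since 22 = 16 + 4 + 2, 29^22 ≡ 9·48·15: 9·48 = 432 ≡ 19, then 19·15 = 285 ≡ 49. So 29^22 ≡ 49 (mod 59).
T(30): Repeated squaring mod 59: 30^1 ≡ 30, 30^2 ≡ 30² = 900 ≡ 15, 30^4 ≡ 15² = 225 ≡ 48, 30^8 ≡ 48² = 2304 ≡ 3, 30^16 ≡ 3² = 9. Since 22 = 16 + 4 + 2, 30^22 ≡ 9·48·15: 9·48 = 432 ≡ 19, then 19·15 = 285 ≡ 49. So 30^22 ≡ 49 (mod 59).
So T(29) = T(30) = 49 while 29 ≠ 30, thus T is not injective.
A non-injective map from the 59-element set ℤ_{59} to itself takes at most 58 distinct values, so it cannot be surjective. So T is not surjective.
Since T is not surjective, we determine |image(T)|. Computing x^22 mod 59 for each x (by repeated squaring, reducing mod 59 at every step), the values T(0), T(1), …, T(58) are: 0, 1, 53, 15, 36, 46, 28, 45, 20, 48, 19, 29, 9, 16, 25, 41, 57, 21, 7, 35, 4, 26, 3, 17, 5, 51, 22, 12, 27, 49, 49, 27, 12, 22, 51, 5, 17, 3, 26, 4, 35, 7, 21, 57, 41, 25, 16, 9, 29, 19, 48, 20, 45, 28, 46, 36, 15, 53, 1.
The distinct values are {0, 1, 3, 4, 5, 7, 9, 12, 15, 16, 17, 19, 20, 21, 22, 25, 26, 27, 28, 29, 35, 36, 41, 45, 46, 48, 49, 51, 53, 57}; there are 30 of them.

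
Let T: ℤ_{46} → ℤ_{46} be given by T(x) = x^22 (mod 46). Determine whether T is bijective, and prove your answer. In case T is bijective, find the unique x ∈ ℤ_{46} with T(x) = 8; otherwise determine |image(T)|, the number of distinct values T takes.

T(1) = 1^22 = 1.
T(3): Repeated squaring mod 46: 3^1 ≡ 3, 3^2 ≡ 3² = 9, 3^4 ≡ 9² = 81 ≡ 35, 3^8 ≡ 35² = 1225 ≡ 29, 3^16 ≡ 29² = 841 ≡ 13. Since 22 = 16 + 4 + 2, 3^22 ≡ 13·35·9: 13·35 = 455 ≡ 41, then 41·9 = 369 ≡ 1. So 3^22 ≡ 1 (mod 46).
So T(1) = T(3) = 1 while 1 ≠ 3, thus T is not injective, hence not bijective.
Since T is not bijective, we determine |image(T)|. Computing x^22 mod 46 for each x (by repeated squaring, reducing mod 46 at every step), the values T(0), T(1), …, T(45) are: 0, 1, 24, 1, 24, 1, 24, 1, 24, 1, 24, 1, 24, 1, 24, 1, 24, 1, 24, 1, 24, 1, 24, 23, 24, 1, 24, 1, 24, 1, 24, 1, 24, 1, 24, 1, 24, 1, 24, 1, 24, 1, 24, 1, 24, 1.
The distinct values are {0, 1, 23, 24}; there are 4 of them.

4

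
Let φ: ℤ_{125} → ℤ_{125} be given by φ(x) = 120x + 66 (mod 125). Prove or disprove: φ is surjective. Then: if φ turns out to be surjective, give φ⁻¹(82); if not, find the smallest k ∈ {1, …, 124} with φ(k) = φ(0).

Since gcd(120, 125) = 5, we have 120x ≡ 0 (mod 5) for all x, so φ(x) ≡ 1 (mod 5).
But 0 ≢ 1 (mod 5), so 0 ∈ ℤ_{125} has no preimage. Thus φ is not surjective.
Since φ is not surjective, we find the least positive k with φ(k) = φ(0): this means 120k ≡ 0 (mod 125), i.e. 125 ∣ 120k. Since gcd(120, 125) = 5, dividing through by 5 this holds exactly when 25 ∣ 24k, and as gcd(24, 25) = 1, exactly when 25 ∣ k.
The smallest positive such k is 25.

25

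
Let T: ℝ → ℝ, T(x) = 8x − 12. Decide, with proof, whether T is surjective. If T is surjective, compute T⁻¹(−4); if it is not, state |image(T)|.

For any y ∈ ℝ, x = (y + 12)/8 satisfies T(x) = y.
Hence T is surjective.
Since T is surjective, we compute T⁻¹(−4) = (−4 + 12)/8 = 1.

1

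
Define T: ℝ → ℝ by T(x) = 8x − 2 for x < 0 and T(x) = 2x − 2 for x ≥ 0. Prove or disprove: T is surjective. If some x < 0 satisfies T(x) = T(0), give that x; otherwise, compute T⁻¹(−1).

Both pieces are strictly increasing (slopes 8 and 2), so each is injective on its own interval.
The left piece maps (−∞, 0) onto (−∞, −2); the right piece maps [0, ∞) onto [−2, ∞).
These images together cover ℝ, so T is surjective.
Because the two images are disjoint, no x < 0 has T(x) = T(0), so we compute T⁻¹(−1): −1 lies in [−2, ∞), so solve 2x − 2 = −1: x = (−1 + 2)/2 = 1/2.

1/2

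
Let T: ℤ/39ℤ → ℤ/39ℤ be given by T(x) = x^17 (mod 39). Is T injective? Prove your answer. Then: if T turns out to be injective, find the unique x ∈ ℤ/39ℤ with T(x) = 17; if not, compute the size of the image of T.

23

Computing x^17 mod 39 for each x (by repeated squaring, reducing mod 39 at every step), the values T(0), T(1), …, T(38) are: 0, 1, 32, 9, 10, 5, 15, 37, 8, 3, 4, 20, 12, 13, 14, 6, 22, 23, 18, 28, 11, 21, 16, 17, 33, 25, 26, 27, 19, 35, 36, 31, 2, 24, 34, 29, 30, 7, 38.
Every element of ℤ/39ℤ appears exactly once in this list, so T is a bijection, and in particular injective.
Since T is injective, we read off the preimage of 17 from the same table: T(23) = 17, so T⁻¹(17) = 23.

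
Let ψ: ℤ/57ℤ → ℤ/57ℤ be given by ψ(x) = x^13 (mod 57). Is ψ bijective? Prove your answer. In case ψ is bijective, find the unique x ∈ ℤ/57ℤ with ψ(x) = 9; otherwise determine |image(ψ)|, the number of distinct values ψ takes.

42

Computing x^13 mod 57 for each x (by repeated squaring, reducing mod 57 at every step), the values ψ(0), ψ(1), …, ψ(56) are: 0, 1, 41, 33, 28, 17, 42, 7, 8, 6, 13, 11, 12, 34, 2, 48, 43, 35, 18, 19, 20, 3, 52, 47, 36, 4, 26, 27, 25, 32, 30, 31, 53, 21, 10, 5, 54, 37, 38, 39, 22, 14, 9, 55, 23, 45, 46, 44, 51, 49, 50, 15, 40, 29, 24, 16, 56.
Every element of ℤ/57ℤ appears exactly once in this list, so ψ is a bijection, and in particular bijective.
Since ψ is bijective, we read off the preimage of 9 from the same table: ψ(42) = 9, so ψ⁻¹(9) = 42.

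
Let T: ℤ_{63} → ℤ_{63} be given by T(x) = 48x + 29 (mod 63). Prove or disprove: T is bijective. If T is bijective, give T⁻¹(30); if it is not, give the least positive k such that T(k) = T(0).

21

We have gcd(48, 63) = 3 > 1. Taking s = 0 and t = 21: T(0) = 29 and T(21) = 48·21 + 29 = 1037 ≡ 29 (mod 63).
So T(0) = T(21) while 0 ≠ 21, thus T is not injective, hence not bijective.
Since T is not bijective, we find the least positive k with T(k) = T(0): this means 48k ≡ 0 (mod 63), i.e. 63 ∣ 48k. Since gcd(48, 63) = 3, dividing through by 3 this holds exactly when 21 ∣ 16k, and as gcd(16, 21) = 1, exactly when 21 ∣ k.
The smallest positive such k is 21.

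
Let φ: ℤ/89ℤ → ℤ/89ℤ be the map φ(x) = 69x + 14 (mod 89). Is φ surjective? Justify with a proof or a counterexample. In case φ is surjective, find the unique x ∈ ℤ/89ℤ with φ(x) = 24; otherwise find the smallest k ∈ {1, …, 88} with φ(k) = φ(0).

44

Recall that surjectivity means every element of the codomain has a preimage under φ.
Since gcd(69, 89) = 1, 69 is invertible modulo 89. Euclid's algorithm: 89 = 1·69 + 20, 69 = 3·20 + 9, 20 = 2·9 + 2, 9 = 4·2 + 1; back-substituting gives 1 = 40·69 − 31·89, so 69⁻¹ ≡ 40 (mod 89).
Then y ↦ 40(y − 14) is a two-sided inverse to φ, so every y ∈ ℤ/89ℤ has a preimage.
So φ is surjective.
Since φ is surjective, we compute φ⁻¹(24): solve 69x + 14 ≡ 24 (mod 89), i.e. 69x ≡ 10 (mod 89).
Multiplying by 69⁻¹ = 40 gives x ≡ 40·10 = 400 = 4·89 + 44 ≡ 44 (mod 89).
Check: φ(44) = 69·44 + 14 = 3050 = 34·89 + 24 ≡ 24 (mod 89).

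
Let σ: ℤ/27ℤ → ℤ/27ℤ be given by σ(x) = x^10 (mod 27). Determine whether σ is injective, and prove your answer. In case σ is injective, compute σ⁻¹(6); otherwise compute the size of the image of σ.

σ(0) = 0^10 = 0.
σ(3): Repeated squaring mod 27: 3^1 ≡ 3, 3^2 ≡ 3² = 9, 3^4 ≡ 9² = 81 ≡ 0, 3^8 ≡ 0² = 0. Since 10 = 8 + 2, 3^10 ≡ 0·9: 0·9 = 0. So 3^10 ≡ 0 (mod 27).
So σ(0) = σ(3) = 0 while 0 ≠ 3, so σ is not injective.
Since σ is not injective, we determine |image(σ)|. Computing x^10 mod 27 for each x (by repeated squaring, reducing mod 27 at every step), the values σ(0), σ(1), …, σ(26) are: 0, 1, 25, 0, 4, 22, 0, 7, 19, 0, 10, 16, 0, 13, 13, 0, 16, 10, 0, 19, 7, 0, 22, 4, 0, 25, 1.
The distinct values are {0, 1, 4, 7, 10, 13, 16, 19, 22, 25}; there are 10 of them.

10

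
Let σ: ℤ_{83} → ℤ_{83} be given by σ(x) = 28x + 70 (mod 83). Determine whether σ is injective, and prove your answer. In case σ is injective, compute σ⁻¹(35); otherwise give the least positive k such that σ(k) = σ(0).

61

Suppose σ(s) = σ(t) in ℤ_{83}. Then 28s + 70 ≡ 28t + 70 (mod 83), hence 28(s − t) ≡ 0 (mod 83).
Since gcd(28, 83) = 1, 28 is invertible modulo 83, thus s − t ≡ 0 (mod 83), i.e. s = t.
So σ is injective.
We now compute 28⁻¹ mod 83 explicitly. Euclid's algorithm: 83 = 2·28 + 27, 28 = 1·27 + 1; back-substituting gives 1 = 3·28 − 1·83, so 28⁻¹ ≡ 3 (mod 83).
Since σ is injective, we compute σ⁻¹(35): solve 28x + 70 ≡ 35 (mod 83), i.e. 28x ≡ 48 (mod 83).
Multiplying by 28⁻¹ = 3 gives x ≡ 3·48 = 144 = 1·83 + 61 ≡ 61 (mod 83).
Check: σ(61) = 28·61 + 70 = 1778 = 21·83 + 35 ≡ 35 (mod 83).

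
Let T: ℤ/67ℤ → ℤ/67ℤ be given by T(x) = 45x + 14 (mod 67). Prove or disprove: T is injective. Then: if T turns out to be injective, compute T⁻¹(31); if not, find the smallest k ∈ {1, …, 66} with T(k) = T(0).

51

Suppose T(x_1) = T(x_2) in ℤ/67ℤ. Then 45x_1 + 14 ≡ 45x_2 + 14 (mod 67), hence 45(x_1 − x_2) ≡ 0 (mod 67).
Since gcd(45, 67) = 1, 45 is invertible modulo 67, therefore x_1 − x_2 ≡ 0 (mod 67), i.e. x_1 = x_2.
Therefore T is injective.
We now compute 45⁻¹ mod 67 explicitly. Euclid's algorithm: 67 = 1·45 + 22, 45 = 2·22 + 1; back-substituting gives 1 = 3·45 − 2·67, so 45⁻¹ ≡ 3 (mod 67).
Since T is injective, we compute T⁻¹(31): solve 45x + 14 ≡ 31 (mod 67), i.e. 45x ≡ 17 (mod 67).
Multiplying by 45⁻¹ = 3 gives x ≡ 3·17 = 51 ≡ 51 (mod 67).
Check: T(51) = 45·51 + 14 = 2309 = 34·67 + 31 ≡ 31 (mod 67).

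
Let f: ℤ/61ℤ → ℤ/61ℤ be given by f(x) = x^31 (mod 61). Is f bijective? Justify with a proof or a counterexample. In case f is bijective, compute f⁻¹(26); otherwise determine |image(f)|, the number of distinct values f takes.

35

Since 61 is prime, the nonzero elements of ℤ/61ℤ form a cyclic group of order 60.
As gcd(31, 60) = 1, raising to the 31st power is a bijection on this group: if a^31 ≡ b^31 then (ab^{−1})^31 = 1, and the only element of order dividing gcd(31, 60) = 1 is 1, so a = b.
With f(0) = 0 this makes f injective on all of ℤ/61ℤ, hence bijective (finite equal-size domain and codomain). In particular f is bijective.
Since f is bijective, we find the preimage of 26. The inverse of x ↦ x^31 on (ℤ/61ℤ)^× is x ↦ x^31, because 31·31 = 961 = 16·60 + 1 ≡ 1 (mod 60) and x^{60} = 1 for x ≠ 0 (Fermat). So f⁻¹(26) = 26^31 mod 61.
Repeated squaring mod 61: 26^1 ≡ 26, 26^2 ≡ 26² = 676 ≡ 5, 26^4 ≡ 5² = 25, 26^8 ≡ 25² = 625 ≡ 15, 26^16 ≡ 15² = 225 ≡ 42. Since 31 = 16 + 8 + 4 + 2 + 1, 26^31 ≡ 42·15·25·5·26: 42·15 = 630 ≡ 20, then 20·25 = 500 ≡ 12, then 12·5 = 60, then 60·26 = 1560 ≡ 35. So 26^31 ≡ 35 (mod 61).
Hence f⁻¹(26) = 35.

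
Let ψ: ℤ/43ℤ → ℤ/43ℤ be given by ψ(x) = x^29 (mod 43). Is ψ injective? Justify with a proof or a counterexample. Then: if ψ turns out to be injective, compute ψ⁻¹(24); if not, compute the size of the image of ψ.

Since 43 is prime, the nonzero elements of ℤ/43ℤ form a cyclic group of order 42.
As gcd(29, 42) = 1, raising to the 29th power is a bijection on this group: if s^29 ≡ t^29 then (st^{−1})^29 = 1, and the only element of order dividing gcd(29, 42) = 1 is 1, so s = t.
With ψ(0) = 0 this makes ψ injective on all of ℤ/43ℤ, hence bijective (finite equal-size domain and codomain). In particular ψ is injective.
Since ψ is injective, we find the preimage of 24. The inverse of x ↦ x^29 on (ℤ/43ℤ)^× is x ↦ x^29, because 29·29 = 841 = 20·42 + 1 ≡ 1 (mod 42) and x^{42} = 1 for x ≠ 0 (Fermat). So ψ⁻¹(24) = 24^29 mod 43.
Repeated squaring mod 43: 24^1 ≡ 24, 24^2 ≡ 24² = 576 ≡ 17, 24^4 ≡ 17² = 289 ≡ 31, 24^8 ≡ 31² = 961 ≡ 15, 24^16 ≡ 15² = 225 ≡ 10. Since 29 = 16 + 8 + 4 + 1, 24^29 ≡ 10·15·31·24: 10·15 = 150 ≡ 21, then 21·31 = 651 ≡ 6, then 6·24 = 144 ≡ 15. So 24^29 ≡ 15 (mod 43).
Hence ψ⁻¹(24) = 15.

15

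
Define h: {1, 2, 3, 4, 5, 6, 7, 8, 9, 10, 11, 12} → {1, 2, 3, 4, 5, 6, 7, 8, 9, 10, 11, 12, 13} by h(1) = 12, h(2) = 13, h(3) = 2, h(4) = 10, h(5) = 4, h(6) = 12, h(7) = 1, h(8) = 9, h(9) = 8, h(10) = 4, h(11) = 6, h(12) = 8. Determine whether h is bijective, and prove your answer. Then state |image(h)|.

9

h(1) = 12 = h(6) with 1 ≠ 6, so h is not injective, hence not bijective.
The image of h is {1, 2, 4, 6, 8, 9, 10, 12, 13}, which has 9 elements.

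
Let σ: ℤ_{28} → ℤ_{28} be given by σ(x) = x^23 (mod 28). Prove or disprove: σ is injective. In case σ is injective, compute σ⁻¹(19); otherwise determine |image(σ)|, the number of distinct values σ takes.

21

σ(0) = 0^23 = 0.
σ(14): Repeated squaring mod 28: 14^1 ≡ 14, 14^2 ≡ 14² = 196 ≡ 0, 14^4 ≡ 0² = 0, 14^8 ≡ 0² = 0, 14^16 ≡ 0² = 0. Since 23 = 16 + 4 + 2 + 1, 14^23 ≡ 0·0·0·14: 0·0 = 0, then 0·0 = 0, then 0·14 = 0. So 14^23 ≡ 0 (mod 28).
So σ(0) = σ(14) = 0 while 0 ≠ 14, hence σ is not injective.
Since σ is not injective, we determine |image(σ)|. Computing x^23 mod 28 for each x (by repeated squaring, reducing mod 28 at every step), the values σ(0), σ(1), …, σ(27) are: 0, 1, 4, 19, 16, 17, 20, 7, 8, 25, 12, 23, 24, 13, 0, 15, 4, 5, 16, 3, 20, 21, 8, 11, 12, 9, 24, 27.
The distinct values are {0, 1, 3, 4, 5, 7, 8, 9, 11, 12, 13, 15, 16, 17, 19, 20, 21, 23, 24, 25, 27}; there are 21 of them.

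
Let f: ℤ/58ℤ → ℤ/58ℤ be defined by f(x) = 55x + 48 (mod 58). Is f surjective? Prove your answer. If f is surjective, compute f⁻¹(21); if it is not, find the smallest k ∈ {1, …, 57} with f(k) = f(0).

Recall that f is surjective if every y in the codomain equals f(x) for some x in the domain.
Since gcd(55, 58) = 1, 55 is invertible modulo 58. Euclid's algorithm: 58 = 1·55 + 3, 55 = 18·3 + 1; back-substituting gives 1 = 19·55 − 18·58, so 55⁻¹ ≡ 19 (mod 58).
For any y ∈ ℤ/58ℤ, x = 19(y − 48) mod 58 satisfies f(x) = 55·19(y − 48) + 48 ≡ y (since 55·19 ≡ 1 mod 58). So every y has a preimage.
So f is surjective.
Since f is surjective, we compute f⁻¹(21): solve 55x + 48 ≡ 21 (mod 58), i.e. 55x ≡ 31 (mod 58).
Multiplying by 55⁻¹ = 19 gives x ≡ 19·31 = 589 = 10·58 + 9 ≡ 9 (mod 58).
Check: f(9) = 55·9 + 48 = 543 = 9·58 + 21 ≡ 21 (mod 58).

9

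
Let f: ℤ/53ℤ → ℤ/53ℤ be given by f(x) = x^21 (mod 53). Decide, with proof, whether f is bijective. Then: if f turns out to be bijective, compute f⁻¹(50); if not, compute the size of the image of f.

Since 53 is prime, the nonzero elements of ℤ/53ℤ form a cyclic group of order 52.
As gcd(21, 52) = 1, raising to the 21st power is a bijection on this group: if x_1^21 ≡ x_2^21 then (x_1x_2^{−1})^21 = 1, and the only element of order dividing gcd(21, 52) = 1 is 1, so x_1 = x_2.
With f(0) = 0 this makes f injective on all of ℤ/53ℤ, hence bijective (finite equal-size domain and codomain). In particular f is bijective.
Since f is bijective, we find the preimage of 50. The inverse of x ↦ x^21 on (ℤ/53ℤ)^× is x ↦ x^5, because 21·5 = 105 = 2·52 + 1 ≡ 1 (mod 52) and x^{52} = 1 for x ≠ 0 (Fermat). So f⁻¹(50) = 50^5 mod 53.
Repeated squaring mod 53: 50^1 ≡ 50, 50^2 ≡ 50² = 2500 ≡ 9, 50^4 ≡ 9² = 81 ≡ 28. Since 5 = 4 + 1, 50^5 ≡ 28·50: 28·50 = 1400 ≡ 22. So 50^5 ≡ 22 (mod 53).
Hence f⁻¹(50) = 22.

22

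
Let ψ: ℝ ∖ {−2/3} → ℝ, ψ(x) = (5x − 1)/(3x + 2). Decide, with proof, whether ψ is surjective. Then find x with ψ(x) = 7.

-15/16

If ψ(x) = 5/3, cross-multiplying gives 3(5x − 1) = 5(3x + 2), which simplifies to −3 = 10 — false.  So 5/3 has no preimage and ψ is not surjective.
Solving ψ(x) = 7: cross-multiplying gives 5x − 1 = 7(3x + 2), which rearranges to −16x = 15, so x = −15/16.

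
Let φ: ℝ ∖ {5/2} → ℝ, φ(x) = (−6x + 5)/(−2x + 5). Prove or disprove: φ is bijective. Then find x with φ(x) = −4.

If φ(x) = 3, cross-multiplying gives −2(−6x + 5) = −6(−2x + 5), which simplifies to −10 = −30 — false.  So 3 has no preimage and φ is not surjective.
Thus φ is not bijective.
Solving φ(x) = −4: cross-multiplying gives −6x + 5 = −4(−2x + 5), which rearranges to −14x = −25, so x = 25/14.

25/14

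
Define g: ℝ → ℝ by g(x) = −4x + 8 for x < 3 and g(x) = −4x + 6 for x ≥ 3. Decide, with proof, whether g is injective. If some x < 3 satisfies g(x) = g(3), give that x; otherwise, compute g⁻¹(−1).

Both pieces are strictly decreasing (slopes −4 and −4), so each is injective on its own interval.
The left piece maps (−∞, 3) onto (−4, ∞); the right piece maps [3, ∞) onto (−∞, −6].
These images are disjoint, so no value is attained by both pieces. Therefore g is injective.
Because the two images are disjoint, no x < 3 has g(x) = g(3), so we compute g⁻¹(−1): −1 lies in (−4, ∞), so solve −4x + 8 = −1: x = (−1 − 8)/(−4) = 9/4.

9/4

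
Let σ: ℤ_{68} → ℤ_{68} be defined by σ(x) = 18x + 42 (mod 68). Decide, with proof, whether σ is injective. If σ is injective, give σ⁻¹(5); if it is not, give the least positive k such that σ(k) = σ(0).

We have gcd(18, 68) = 2 > 1. Taking x_1 = 0 and x_2 = 34: σ(0) = 42 and σ(34) = 18·34 + 42 = 654 ≡ 42 (mod 68).
So σ(0) = σ(34) while 0 ≠ 34, so σ is not injective.
Since σ is not injective, we find the least positive k with σ(k) = σ(0): this means 18k ≡ 0 (mod 68), i.e. 68 ∣ 18k. Since gcd(18, 68) = 2, dividing through by 2 this holds exactly when 34 ∣ 9k, and as gcd(9, 34) = 1, exactly when 34 ∣ k.
The smallest positive such k is 34.

34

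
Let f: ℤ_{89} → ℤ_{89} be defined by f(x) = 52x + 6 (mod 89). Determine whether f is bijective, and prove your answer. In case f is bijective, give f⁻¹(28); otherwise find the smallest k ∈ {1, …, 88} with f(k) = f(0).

86

Recall: injectivity means: for all a, b in the domain, f(a) = f(b) implies a = b.
If f(a) = f(b), then 52a ≡ 52b (mod 89). Because gcd(52, 89) = 1, we may cancel 52 to get a ≡ b (mod 89).
We now compute 52⁻¹ mod 89 explicitly. Euclid's algorithm: 89 = 1·52 + 37, 52 = 1·37 + 15, 37 = 2·15 + 7, 15 = 2·7 + 1; back-substituting gives 1 = 12·52 − 7·89, so 52⁻¹ ≡ 12 (mod 89).
For any y ∈ ℤ_{89}, x = 12(y − 6) mod 89 satisfies f(x) = 52·12(y − 6) + 6 ≡ y (since 52·12 ≡ 1 mod 89). So every y has a preimage.
So f is bijective.
Since f is bijective, we compute f⁻¹(28): solve 52x + 6 ≡ 28 (mod 89), i.e. 52x ≡ 22 (mod 89).
Multiplying by 52⁻¹ = 12 gives x ≡ 12·22 = 264 = 2·89 + 86 ≡ 86 (mod 89).
Check: f(86) = 52·86 + 6 = 4478 = 50·89 + 28 ≡ 28 (mod 89).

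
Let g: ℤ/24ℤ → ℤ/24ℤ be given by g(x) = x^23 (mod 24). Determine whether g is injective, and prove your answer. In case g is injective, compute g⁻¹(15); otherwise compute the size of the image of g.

g(0) = 0^23 = 0.
g(6): Repeated squaring mod 24: 6^1 ≡ 6, 6^2 ≡ 6² = 36 ≡ 12, 6^4 ≡ 12² = 144 ≡ 0, 6^8 ≡ 0² = 0, 6^16 ≡ 0² = 0. Since 23 = 16 + 4 + 2 + 1, 6^23 ≡ 0·0·12·6: 0·0 = 0, then 0·12 = 0, then 0·6 = 0. So 6^23 ≡ 0 (mod 24).
So g(0) = g(6) = 0 while 0 ≠ 6, thus g is not injective.
Since g is not injective, we determine |image(g)|. Computing x^23 mod 24 for each x (by repeated squaring, reducing mod 24 at every step), the values g(0), g(1), …, g(23) are: 0, 1, 8, 3, 16, 5, 0, 7, 8, 9, 16, 11, 0, 13, 8, 15, 16, 17, 0, 19, 8, 21, 16, 23.
The distinct values are {0, 1, 3, 5, 7, 8, 9, 11, 13, 15, 16, 17, 19, 21, 23}; there are 15 of them.

15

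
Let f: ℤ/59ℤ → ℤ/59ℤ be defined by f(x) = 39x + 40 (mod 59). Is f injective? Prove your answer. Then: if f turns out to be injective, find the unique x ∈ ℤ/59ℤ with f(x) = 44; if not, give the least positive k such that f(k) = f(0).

47

Recall that injectivity means: for all x_1, x_2 in the domain, f(x_1) = f(x_2) implies x_1 = x_2.
If f(x_1) = f(x_2), then 39x_1 ≡ 39x_2 (mod 59). Because gcd(39, 59) = 1, we may cancel 39 to get x_1 ≡ x_2 (mod 59).
Therefore f is injective.
We now compute 39⁻¹ mod 59 explicitly. Euclid's algorithm: 59 = 1·39 + 20, 39 = 1·20 + 19, 20 = 1·19 + 1; back-substituting gives 1 = 56·39 − 37·59, so 39⁻¹ ≡ 56 (mod 59).
Since f is injective, we find f⁻¹(44): we need 39x ≡ 44 − 40 ≡ 4 (mod 59). Using 39⁻¹ = 56: x ≡ 56·4 = 224 = 3·59 + 47, so x = 47.
Check: f(47) = 39·47 + 40 = 1873 = 31·59 + 44 ≡ 44 (mod 59).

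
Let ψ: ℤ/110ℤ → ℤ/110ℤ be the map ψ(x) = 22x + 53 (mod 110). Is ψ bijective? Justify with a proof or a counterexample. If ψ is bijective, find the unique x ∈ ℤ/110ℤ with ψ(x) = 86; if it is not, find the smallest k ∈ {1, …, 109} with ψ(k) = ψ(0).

By definition, injectivity means: for all x_1, x_2 in the domain, ψ(x_1) = ψ(x_2) implies x_1 = x_2.
We have gcd(22, 110) = 22 > 1. Taking x_1 = 0 and x_2 = 5: ψ(0) = 53 and ψ(5) = 22·5 + 53 = 163 ≡ 53 (mod 110).
So ψ(0) = ψ(5) while 0 ≠ 5, therefore ψ is not injective, hence not bijective.
Since ψ is not bijective, we find the least positive k with ψ(k) = ψ(0): this means 22k ≡ 0 (mod 110), i.e. 110 ∣ 22k. Since gcd(22, 110) = 22, dividing through by 22 this holds exactly when 5 ∣ k.
The smallest positive such k is 5.

5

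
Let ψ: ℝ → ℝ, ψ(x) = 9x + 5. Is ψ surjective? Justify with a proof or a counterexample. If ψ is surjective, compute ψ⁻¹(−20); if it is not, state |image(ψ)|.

-25/9

By definition, ψ is surjective if every y in the codomain equals ψ(x) for some x in the domain.
For any y ∈ ℝ, x = (y − 5)/9 satisfies ψ(x) = y.
Hence ψ is surjective.
Since ψ is surjective, we compute ψ⁻¹(−20) = (−20 − 5)/9 = −25/9.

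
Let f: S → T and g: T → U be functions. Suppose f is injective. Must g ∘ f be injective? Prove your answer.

No. Take S = T = U = {1, 2}, f = identity (injective), and g(x) = 1 for every x.
Then (g ∘ f)(1) = 1 = (g ∘ f)(2) with 1 ≠ 2, so g ∘ f is not injective.

not injective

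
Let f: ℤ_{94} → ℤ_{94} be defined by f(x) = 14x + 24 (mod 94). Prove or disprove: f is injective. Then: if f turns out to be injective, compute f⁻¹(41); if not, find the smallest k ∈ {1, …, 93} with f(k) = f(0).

47

Recall: f is injective if f(u) = f(v) implies u = v.
We have gcd(14, 94) = 2 > 1. Taking u = 0 and v = 47: f(0) = 24 and f(47) = 14·47 + 24 = 682 ≡ 24 (mod 94).
So f(0) = f(47) while 0 ≠ 47, therefore f is not injective.
Since f is not injective, we find the least positive k with f(k) = f(0): this means 14k ≡ 0 (mod 94), i.e. 94 ∣ 14k. Since gcd(14, 94) = 2, dividing through by 2 this holds exactly when 47 ∣ 7k, and as gcd(7, 47) = 1, exactly when 47 ∣ k.
The smallest positive such k is 47.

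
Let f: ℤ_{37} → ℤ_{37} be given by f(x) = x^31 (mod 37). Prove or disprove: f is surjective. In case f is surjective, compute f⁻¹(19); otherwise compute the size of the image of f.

24

Since 37 is prime, the nonzero elements of ℤ_{37} form a cyclic group of order 36.
As gcd(31, 36) = 1, raising to the 31st power is a bijection on this group: if a^31 ≡ b^31 then (ab^{−1})^31 = 1, and the only element of order dividing gcd(31, 36) = 1 is 1, so a = b.
With f(0) = 0 this makes f injective on all of ℤ_{37}, hence bijective (finite equal-size domain and codomain). In particular f is surjective.
Since f is surjective, we find the preimage of 19. The inverse of x ↦ x^31 on (ℤ_{37})^× is x ↦ x^7, because 31·7 = 217 = 6·36 + 1 ≡ 1 (mod 36) and x^{36} = 1 for x ≠ 0 (Fermat). So f⁻¹(19) = 19^7 mod 37.
Repeated squaring mod 37: 19^1 ≡ 19, 19^2 ≡ 19² = 361 ≡ 28, 19^4 ≡ 28² = 784 ≡ 7. Since 7 = 4 + 2 + 1, 19^7 ≡ 7·28·19: 7·28 = 196 ≡ 11, then 11·19 = 209 ≡ 24. So 19^7 ≡ 24 (mod 37).
Hence f⁻¹(19) = 24.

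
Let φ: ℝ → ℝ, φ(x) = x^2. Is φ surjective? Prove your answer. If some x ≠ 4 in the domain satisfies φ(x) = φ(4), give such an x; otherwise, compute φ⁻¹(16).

-4

Since 2 is even, x^2 ≥ 0 for all x ∈ ℝ, so −1 ∈ ℝ has no preimage. So φ is not surjective.
For the follow-up, such an x exists: taking x = −4 ∈ ℝ gives φ(−4) = 16 = φ(4) with −4 ≠ 4.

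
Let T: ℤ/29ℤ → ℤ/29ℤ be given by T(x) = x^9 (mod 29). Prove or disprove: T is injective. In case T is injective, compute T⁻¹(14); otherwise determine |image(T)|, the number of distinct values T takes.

21

Since 29 is prime, the nonzero elements of ℤ/29ℤ form a cyclic group of order 28.
As gcd(9, 28) = 1, raising to the 9th power is a bijection on this group: if s^9 ≡ t^9 then (st^{−1})^9 = 1, and the only element of order dividing gcd(9, 28) = 1 is 1, so s = t.
With T(0) = 0 this makes T injective on all of ℤ/29ℤ, hence bijective (finite equal-size domain and codomain). In particular T is injective.
Since T is injective, we find the preimage of 14. The inverse of x ↦ x^9 on (ℤ/29ℤ)^× is x ↦ x^25, because 9·25 = 225 = 8·28 + 1 ≡ 1 (mod 28) and x^{28} = 1 for x ≠ 0 (Fermat). So T⁻¹(14) = 14^25 mod 29.
Repeated squaring mod 29: 14^1 ≡ 14, 14^2 ≡ 14² = 196 ≡ 22, 14^4 ≡ 22² = 484 ≡ 20, 14^8 ≡ 20² = 400 ≡ 23, 14^16 ≡ 23² = 529 ≡ 7. Since 25 = 16 + 8 + 1, 14^25 ≡ 7·23·14: 7·23 = 161 ≡ 16, then 16·14 = 224 ≡ 21. So 14^25 ≡ 21 (mod 29).
Hence T⁻¹(14) = 21.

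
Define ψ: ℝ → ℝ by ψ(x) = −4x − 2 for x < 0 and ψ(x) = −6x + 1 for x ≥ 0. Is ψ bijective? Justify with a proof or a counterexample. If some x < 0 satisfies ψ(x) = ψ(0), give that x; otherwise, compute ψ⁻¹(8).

Both pieces are strictly decreasing (slopes −4 and −6), so each is injective on its own interval.
The left piece maps (−∞, 0) onto (−2, ∞); the right piece maps [0, ∞) onto (−∞, 1].
These images overlap. In particular ψ(0) = 1 (right piece), and solving −4x − 2 = 1 on the left piece gives x = −3/4 < 0.
So ψ(−3/4) = ψ(0) with −3/4 ≠ 0, and ψ is not injective, hence not bijective. This x = −3/4 is the requested value below 0.

-3/4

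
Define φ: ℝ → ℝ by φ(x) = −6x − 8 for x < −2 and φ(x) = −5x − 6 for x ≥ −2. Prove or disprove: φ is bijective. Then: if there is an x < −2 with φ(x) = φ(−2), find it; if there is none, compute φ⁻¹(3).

Both pieces are strictly decreasing (slopes −6 and −5), so each is injective on its own interval.
The left piece maps (−∞, −2) onto (4, ∞); the right piece maps [−2, ∞) onto (−∞, 4].
Since 4 = 4, the images partition ℝ: φ is injective and surjective, hence bijective.
Because the two images are disjoint, no x < −2 has φ(x) = φ(−2), so we compute φ⁻¹(3): 3 lies in (−∞, 4], so solve −5x − 6 = 3: x = (3 + 6)/(−5) = −9/5.

-9/5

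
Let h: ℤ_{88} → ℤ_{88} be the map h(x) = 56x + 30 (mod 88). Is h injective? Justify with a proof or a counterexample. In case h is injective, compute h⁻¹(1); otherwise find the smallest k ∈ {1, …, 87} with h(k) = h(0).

11

Recall: injectivity means: for all x_1, x_2 in the domain, h(x_1) = h(x_2) implies x_1 = x_2.
We have gcd(56, 88) = 8 > 1. Taking x_1 = 0 and x_2 = 11: h(0) = 30 and h(11) = 56·11 + 30 = 646 ≡ 30 (mod 88).
So h(0) = h(11) while 0 ≠ 11, so h is not injective.
Since h is not injective, we find the least positive k with h(k) = h(0): this means 56k ≡ 0 (mod 88), i.e. 88 ∣ 56k. Since gcd(56, 88) = 8, dividing through by 8 this holds exactly when 11 ∣ 7k, and as gcd(7, 11) = 1, exactly when 11 ∣ k.
The smallest positive such k is 11.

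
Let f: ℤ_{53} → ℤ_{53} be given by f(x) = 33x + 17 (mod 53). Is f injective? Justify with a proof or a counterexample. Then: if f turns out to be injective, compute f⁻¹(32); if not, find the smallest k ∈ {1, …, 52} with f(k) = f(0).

By definition, f is injective when f(u) = f(v) forces u = v.
Suppose f(u) = f(v) in ℤ_{53}. Then 33u + 17 ≡ 33v + 17 (mod 53), thus 33(u − v) ≡ 0 (mod 53).
Since gcd(33, 53) = 1, 33 is invertible modulo 53, hence u − v ≡ 0 (mod 53), i.e. u = v.
Thus f is injective.
We now compute 33⁻¹ mod 53 explicitly. Euclid's algorithm: 53 = 1·33 + 20, 33 = 1·20 + 13, 20 = 1·13 + 7, 13 = 1·7 + 6, 7 = 1·6 + 1; back-substituting gives 1 = 45·33 − 28·53, so 33⁻¹ ≡ 45 (mod 53).
Since f is injective, we find f⁻¹(32): we need 33x ≡ 32 − 17 ≡ 15 (mod 53). Using 33⁻¹ = 45: x ≡ 45·15 = 675 = 12·53 + 39, so x = 39.
Check: f(39) = 33·39 + 17 = 1304 = 24·53 + 32 ≡ 32 (mod 53).

39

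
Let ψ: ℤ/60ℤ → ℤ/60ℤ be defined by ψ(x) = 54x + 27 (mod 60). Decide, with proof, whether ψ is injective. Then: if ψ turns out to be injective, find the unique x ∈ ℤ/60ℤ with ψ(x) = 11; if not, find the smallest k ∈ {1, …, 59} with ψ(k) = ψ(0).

We have gcd(54, 60) = 6 > 1. Taking s = 0 and t = 10: ψ(0) = 27 and ψ(10) = 54·10 + 27 = 567 ≡ 27 (mod 60).
So ψ(0) = ψ(10) while 0 ≠ 10, hence ψ is not injective.
Since ψ is not injective, we find the least positive k with ψ(k) = ψ(0): this means 54k ≡ 0 (mod 60), i.e. 60 ∣ 54k. Since gcd(54, 60) = 6, dividing through by 6 this holds exactly when 10 ∣ 9k, and as gcd(9, 10) = 1, exactly when 10 ∣ k.
The smallest positive such k is 10.

10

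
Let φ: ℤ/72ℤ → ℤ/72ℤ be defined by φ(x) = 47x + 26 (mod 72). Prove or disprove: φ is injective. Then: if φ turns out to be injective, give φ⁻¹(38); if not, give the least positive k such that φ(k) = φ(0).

If φ(s) = φ(t), then 47s ≡ 47t (mod 72). Because gcd(47, 72) = 1, we may cancel 47 to get s ≡ t (mod 72).
Hence φ is injective.
We now compute 47⁻¹ mod 72 explicitly. Euclid's algorithm: 72 = 1·47 + 25, 47 = 1·25 + 22, 25 = 1·22 + 3, 22 = 7·3 + 1; back-substituting gives 1 = 23·47 − 15·72, so 47⁻¹ ≡ 23 (mod 72).
Since φ is injective, we find φ⁻¹(38): we need 47x ≡ 38 − 26 ≡ 12 (mod 72). Using 47⁻¹ = 23: x ≡ 23·12 = 276 = 3·72 + 60, so x = 60.
Check: φ(60) = 47·60 + 26 = 2846 = 39·72 + 38 ≡ 38 (mod 72).

60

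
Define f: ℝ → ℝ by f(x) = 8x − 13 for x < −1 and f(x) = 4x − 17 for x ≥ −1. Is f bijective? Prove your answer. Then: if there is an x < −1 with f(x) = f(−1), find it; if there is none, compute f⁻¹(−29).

-2

Both pieces are strictly increasing (slopes 8 and 4), so each is injective on its own interval.
The left piece maps (−∞, −1) onto (−∞, −21); the right piece maps [−1, ∞) onto [−21, ∞).
Since −21 = −21, the images partition ℝ: f is injective and surjective, hence bijective.
Because the two images are disjoint, no x < −1 has f(x) = f(−1), so we compute f⁻¹(−29): −29 lies in (−∞, −21), so solve 8x − 13 = −29: x = (−29 + 13)/8 = −2.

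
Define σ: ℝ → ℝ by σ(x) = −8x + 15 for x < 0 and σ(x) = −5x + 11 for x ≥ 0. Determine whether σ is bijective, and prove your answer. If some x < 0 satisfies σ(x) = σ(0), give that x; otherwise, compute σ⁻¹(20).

-5/8

Both pieces are strictly decreasing (slopes −8 and −5), so each is injective on its own interval.
The left piece maps (−∞, 0) onto (15, ∞); the right piece maps [0, ∞) onto (−∞, 11].
The images leave a gap (15 has no preimage), so σ is not surjective, hence not bijective.
Because the two images are disjoint, no x < 0 has σ(x) = σ(0), so we compute σ⁻¹(20): 20 lies in (15, ∞), so solve −8x + 15 = 20: x = (20 − 15)/(−8) = −5/8.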